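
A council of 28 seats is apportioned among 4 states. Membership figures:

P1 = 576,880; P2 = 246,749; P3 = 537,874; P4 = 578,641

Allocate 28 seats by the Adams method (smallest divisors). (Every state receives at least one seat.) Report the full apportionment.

Standard divisor 1940144/28 ≈ 69290.857; standard quotas: P1 8.325, P2 3.561, P3 7.763, P4 8.351.
Rounding up gives 9, 4, 8, 9 = 30 seats, so the divisor must be adjusted.
With modified divisor 74600: modified quotas P1 7.733, P2 3.308, P3 7.210, P4 7.757.
Rounding up: P1 8, P2 4, P3 8, P4 8 (total 28).

P1 8, P2 4, P3 8, P4 8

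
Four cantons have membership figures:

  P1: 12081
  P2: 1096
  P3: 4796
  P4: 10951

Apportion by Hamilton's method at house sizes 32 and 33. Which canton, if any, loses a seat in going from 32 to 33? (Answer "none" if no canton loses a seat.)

At 32 seats: P1 14, P2 1, P3 5, P4 12.
At 33 seats: P1 14, P2 1, P3 5, P4 13.
No canton's allocation decreased.

none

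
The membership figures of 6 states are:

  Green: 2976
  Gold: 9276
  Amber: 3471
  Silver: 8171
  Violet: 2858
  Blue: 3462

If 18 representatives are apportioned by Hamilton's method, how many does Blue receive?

Standard divisor: 30214 ÷ 18 ≈ 1678.556.
Standard quotas: Green 1.7730, Gold 5.5262, Amber 2.0678, Silver 4.8679, Violet 1.7027, Blue 2.0625.
Lower quotas: Green 1, Gold 5, Amber 2, Silver 4, Violet 1, Blue 2 (sum 15, leaving 3 seats).
Remainders in descending order: Silver 0.8679, Green 0.7730, Violet 0.7027, Gold 0.5262, Amber 0.0678, Blue 0.0625.
The surplus seats go to Silver, Green, Violet.
Blue receives 2.

2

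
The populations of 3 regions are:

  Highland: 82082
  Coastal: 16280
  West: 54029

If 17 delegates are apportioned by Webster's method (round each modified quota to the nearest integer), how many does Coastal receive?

2

Standard divisor 152391/17 ≈ 8964.176; standard quotas: Highland 9.157, Coastal 1.816, West 6.027.
Rounding to the nearest integer gives Highland 9, Coastal 2, West 6 — total 17, matching the house size, so no adjustment is needed.
Coastal receives 2.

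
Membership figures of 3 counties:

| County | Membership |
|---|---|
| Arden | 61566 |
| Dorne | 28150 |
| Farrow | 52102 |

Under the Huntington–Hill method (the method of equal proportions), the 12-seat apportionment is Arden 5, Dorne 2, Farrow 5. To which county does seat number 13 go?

Dorne

Priority for the next seat is population ÷ (√(s·(s+1))).
Priorities: Arden 11240.362, Dorne 11492.189, Farrow 9512.480.
Highest priority: Dorne.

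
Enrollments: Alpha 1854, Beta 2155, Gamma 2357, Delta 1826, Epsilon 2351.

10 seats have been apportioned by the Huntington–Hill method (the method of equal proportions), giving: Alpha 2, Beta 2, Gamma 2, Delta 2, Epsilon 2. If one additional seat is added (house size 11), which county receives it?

Priority for the next seat is population ÷ (√(s·(s+1))).
Priorities: Alpha 756.892, Beta 879.775, Gamma 962.241, Delta 745.461, Epsilon 959.792.
Highest priority: Gamma.

Gamma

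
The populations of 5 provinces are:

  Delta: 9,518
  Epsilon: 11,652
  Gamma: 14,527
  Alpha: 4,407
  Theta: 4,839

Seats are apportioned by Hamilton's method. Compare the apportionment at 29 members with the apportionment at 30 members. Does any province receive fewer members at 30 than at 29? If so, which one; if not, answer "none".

At 29 seats: Delta 6, Epsilon 8, Gamma 9, Alpha 3, Theta 3.
At 30 seats: Delta 6, Epsilon 8, Gamma 10, Alpha 3, Theta 3.
No province's allocation decreased.

none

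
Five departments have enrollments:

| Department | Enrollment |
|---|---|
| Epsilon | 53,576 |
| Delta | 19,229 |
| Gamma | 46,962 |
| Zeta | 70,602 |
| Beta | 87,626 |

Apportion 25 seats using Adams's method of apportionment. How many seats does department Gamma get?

Standard divisor 277995/25 ≈ 11119.8; standard quotas: Epsilon 4.818, Delta 1.729, Gamma 4.223, Zeta 6.349, Beta 7.880.
Rounding up gives 5, 2, 5, 7, 8 = 27 seats, so the divisor must be adjusted.
With modified divisor 12100: modified quotas Epsilon 4.428, Delta 1.589, Gamma 3.881, Zeta 5.835, Beta 7.242.
Rounding up: Epsilon 5, Delta 2, Gamma 4, Zeta 6, Beta 8 (total 25).
Gamma receives 4.

4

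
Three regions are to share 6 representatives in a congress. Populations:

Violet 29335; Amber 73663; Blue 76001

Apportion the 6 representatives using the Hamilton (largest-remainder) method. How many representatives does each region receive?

Standard divisor: 178999 ÷ 6 ≈ 29833.167.
Standard quotas: Violet 0.9833, Amber 2.4692, Blue 2.5475.
Lower quotas: Violet 0, Amber 2, Blue 2 (sum 4, leaving 2 seats).
Remainders in descending order: Violet 0.9833, Blue 0.5475, Amber 0.4692.
The surplus seats go to Violet, Blue.

Violet 1, Amber 2, Blue 3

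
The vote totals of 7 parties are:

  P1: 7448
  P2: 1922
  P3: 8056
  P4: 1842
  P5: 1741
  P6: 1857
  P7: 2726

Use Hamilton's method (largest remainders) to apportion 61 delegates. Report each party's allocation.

P1: 18; P2: 5; P3: 19; P4: 4; P5: 4; P6: 4; P7: 7

Total 25592; standard divisor 25592/61 ≈ 419.541.
Standard quotas: P1 17.7527, P2 4.5812, P3 19.2019, P4 4.3905, P5 4.1498, P6 4.4263, P7 6.4976.
Lower quotas: P1 17, P2 4, P3 19, P4 4, P5 4, P6 4, P7 6 (sum 58, leaving 3 seats).
Remainders in descending order: P1 0.7527, P2 0.5812, P7 0.4976, P6 0.4263, P4 0.3905, P3 0.2019, P5 0.1498.
Largest remainders: P1, P2, P7 receive the extra seats.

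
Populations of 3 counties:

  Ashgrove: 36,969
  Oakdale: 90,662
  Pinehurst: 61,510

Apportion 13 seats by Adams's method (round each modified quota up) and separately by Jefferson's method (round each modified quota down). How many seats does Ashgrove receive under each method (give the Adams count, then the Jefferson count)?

Adams: Ashgrove 3, Oakdale 6, Pinehurst 4.
Jefferson: Ashgrove 2, Oakdale 7, Pinehurst 4.
Ashgrove gets 3 under Adams and 2 under Jefferson.

3 and 2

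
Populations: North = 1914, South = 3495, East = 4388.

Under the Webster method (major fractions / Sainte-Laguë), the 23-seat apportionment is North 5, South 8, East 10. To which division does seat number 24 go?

Priority for the next seat is population ÷ (current seats + 0.5).
Priorities: North 348.000, South 411.176, East 417.905.
Highest priority: East.

East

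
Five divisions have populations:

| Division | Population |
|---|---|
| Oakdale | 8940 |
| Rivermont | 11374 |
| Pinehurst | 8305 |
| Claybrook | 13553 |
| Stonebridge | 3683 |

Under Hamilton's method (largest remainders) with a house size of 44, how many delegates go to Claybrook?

The standard divisor is 45855/44 ≈ 1042.159.
Standard quotas: Oakdale 8.5783, Rivermont 10.9139, Pinehurst 7.9690, Claybrook 13.0047, Stonebridge 3.5340.
Lower quotas: Oakdale 8, Rivermont 10, Pinehurst 7, Claybrook 13, Stonebridge 3 (sum 41, leaving 3 seats).
Remainders in descending order: Pinehurst 0.9690, Rivermont 0.9139, Oakdale 0.5783, Stonebridge 0.5340, Claybrook 0.0047.
Largest remainders: Pinehurst, Rivermont, Oakdale receive the extra seats.
Claybrook receives 13.

13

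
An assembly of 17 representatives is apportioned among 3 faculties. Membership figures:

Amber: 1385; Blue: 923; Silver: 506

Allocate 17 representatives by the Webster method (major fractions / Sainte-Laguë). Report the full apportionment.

Amber 8; Blue 6; Silver 3

Standard divisor 2814/17 ≈ 165.529; standard quotas: Amber 8.367, Blue 5.576, Silver 3.057.
Rounding to the nearest integer gives Amber 8, Blue 6, Silver 3 — total 17, matching the house size, so no adjustment is needed.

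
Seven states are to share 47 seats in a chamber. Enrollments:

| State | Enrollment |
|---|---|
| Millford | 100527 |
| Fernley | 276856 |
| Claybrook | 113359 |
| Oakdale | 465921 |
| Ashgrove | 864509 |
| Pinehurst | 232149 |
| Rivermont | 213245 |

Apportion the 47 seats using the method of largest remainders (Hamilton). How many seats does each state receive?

Millford=2, Fernley=6, Claybrook=2, Oakdale=10, Ashgrove=18, Pinehurst=5, Rivermont=4

The standard divisor is 2266566/47 ≈ 48224.809.
Standard quotas: Millford 2.0845, Fernley 5.7409, Claybrook 2.3506, Oakdale 9.6614, Ashgrove 17.9266, Pinehurst 4.8139, Rivermont 4.4219.
Lower quotas: Millford 2, Fernley 5, Claybrook 2, Oakdale 9, Ashgrove 17, Pinehurst 4, Rivermont 4 (sum 43, leaving 4 seats).
Remainders in descending order: Ashgrove 0.9266, Pinehurst 0.8139, Fernley 0.7409, Oakdale 0.6614, Rivermont 0.4219, Claybrook 0.3506, Millford 0.0845.
The surplus seats go to Ashgrove, Pinehurst, Fernley, Oakdale.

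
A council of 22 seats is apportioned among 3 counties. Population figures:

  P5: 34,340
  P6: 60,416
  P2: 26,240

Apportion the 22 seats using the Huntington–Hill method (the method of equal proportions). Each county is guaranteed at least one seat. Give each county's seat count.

P5 6, P6 11, P2 5

With divisor 5530: modified quotas P5 6.210, P6 10.925, P2 4.745.
Geometric-mean thresholds: P5 √(6·7)=6.481, P6 √(10·11)=10.488, P2 √(4·5)=4.472.
Each quota rounded against its threshold gives P5 6, P6 11, P2 5 (total 22).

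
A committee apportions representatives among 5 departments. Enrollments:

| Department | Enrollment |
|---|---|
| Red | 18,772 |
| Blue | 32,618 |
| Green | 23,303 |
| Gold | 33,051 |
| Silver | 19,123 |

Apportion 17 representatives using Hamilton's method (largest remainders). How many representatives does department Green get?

The standard divisor is 126867/17 ≈ 7462.765.
Standard quotas: Red 2.5154, Blue 4.3708, Green 3.1226, Gold 4.4288, Silver 2.5625.
Lower quotas: Red 2, Blue 4, Green 3, Gold 4, Silver 2 (sum 15, leaving 2 seats).
Remainders in descending order: Silver 0.5625, Red 0.5154, Gold 0.4288, Blue 0.3708, Green 0.1226.
Largest remainders: Silver, Red receive the extra seats.
Green receives 3.

3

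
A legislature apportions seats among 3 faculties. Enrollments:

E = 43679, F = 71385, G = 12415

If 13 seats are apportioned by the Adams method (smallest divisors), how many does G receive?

2

Standard divisor 127479/13 ≈ 9806.077; standard quotas: E 4.454, F 7.280, G 1.266.
Rounding up gives 5, 8, 2 = 15 seats, so the divisor must be adjusted.
With modified divisor 11400: modified quotas E 3.831, F 6.262, G 1.089.
Rounding up: E 4, F 7, G 2 (total 13).
G receives 2.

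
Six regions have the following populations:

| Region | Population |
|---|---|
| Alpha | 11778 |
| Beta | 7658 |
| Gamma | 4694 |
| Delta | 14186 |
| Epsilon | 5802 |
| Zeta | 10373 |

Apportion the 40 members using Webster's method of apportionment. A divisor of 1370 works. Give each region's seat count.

Alpha 9, Beta 6, Gamma 3, Delta 10, Epsilon 4, Zeta 8

With modified divisor 1370: modified quotas Alpha 8.597, Beta 5.590, Gamma 3.426, Delta 10.355, Epsilon 4.235, Zeta 7.572.
Rounding to the nearest integer: Alpha 9, Beta 6, Gamma 3, Delta 10, Epsilon 4, Zeta 8 (total 40).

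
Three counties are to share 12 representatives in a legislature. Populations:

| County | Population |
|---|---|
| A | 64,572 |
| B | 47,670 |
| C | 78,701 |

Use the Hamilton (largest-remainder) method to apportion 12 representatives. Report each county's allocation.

A 4, B 3, C 5

Total 190943; standard divisor 190943/12 ≈ 15911.917.
Standard quotas: A 4.0581, B 2.9959, C 4.9460.
Lower quotas: A 4, B 2, C 4 (sum 10, leaving 2 seats).
Remainders in descending order: B 0.9959, C 0.9460, A 0.0581.
Largest remainders: B, C receive the extra seats.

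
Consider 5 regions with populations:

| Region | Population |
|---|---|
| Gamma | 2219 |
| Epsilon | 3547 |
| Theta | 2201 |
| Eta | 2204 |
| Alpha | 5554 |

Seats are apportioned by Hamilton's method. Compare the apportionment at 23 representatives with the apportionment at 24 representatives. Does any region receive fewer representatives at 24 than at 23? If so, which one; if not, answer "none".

At 23 seats: Gamma 4, Epsilon 5, Theta 3, Eta 3, Alpha 8.
At 24 seats: Gamma 3, Epsilon 6, Theta 3, Eta 3, Alpha 9.
Gamma drops from 4 to 3.

Gamma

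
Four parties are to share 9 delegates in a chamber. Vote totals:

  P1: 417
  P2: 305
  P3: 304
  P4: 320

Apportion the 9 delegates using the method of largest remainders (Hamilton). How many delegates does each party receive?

Standard divisor: 1346 ÷ 9 ≈ 149.556.
Standard quotas: P1 2.788, P2 2.039, P3 2.033, P4 2.140.
Lower quotas: P1 2, P2 2, P3 2, P4 2 (sum 8, leaving 1 seat).
Remainders in descending order: P1 0.788, P4 0.140, P2 0.039, P3 0.033.
Largest remainder: P1 receives the extra seat.

P1=3; P2=2; P3=2; P4=2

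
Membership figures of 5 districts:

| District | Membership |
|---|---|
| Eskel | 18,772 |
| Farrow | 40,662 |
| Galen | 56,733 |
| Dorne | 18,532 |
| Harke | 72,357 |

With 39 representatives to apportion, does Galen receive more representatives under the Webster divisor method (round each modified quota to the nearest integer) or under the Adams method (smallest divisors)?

Webster

Webster: Eskel 4, Farrow 8, Galen 11, Dorne 3, Harke 13.
Adams: Eskel 4, Farrow 8, Galen 10, Dorne 4, Harke 13.
Galen gets 11 under Webster and 10 under Adams.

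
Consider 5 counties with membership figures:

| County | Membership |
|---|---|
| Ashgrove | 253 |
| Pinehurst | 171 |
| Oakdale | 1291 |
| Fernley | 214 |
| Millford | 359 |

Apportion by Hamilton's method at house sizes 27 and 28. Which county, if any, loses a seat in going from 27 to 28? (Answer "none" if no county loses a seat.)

At 27 seats: Ashgrove 3, Pinehurst 2, Oakdale 15, Fernley 3, Millford 4.
At 28 seats: Ashgrove 3, Pinehurst 2, Oakdale 16, Fernley 3, Millford 4.
No county's allocation decreased.

none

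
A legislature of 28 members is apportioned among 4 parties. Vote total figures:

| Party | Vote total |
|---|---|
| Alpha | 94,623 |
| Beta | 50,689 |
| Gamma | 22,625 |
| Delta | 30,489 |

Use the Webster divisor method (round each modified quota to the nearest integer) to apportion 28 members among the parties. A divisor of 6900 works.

With modified divisor 6900: modified quotas Alpha 13.713, Beta 7.346, Gamma 3.279, Delta 4.419.
Rounding to the nearest integer: Alpha 14, Beta 7, Gamma 3, Delta 4 (total 28).

Alpha=14, Beta=7, Gamma=3, Delta=4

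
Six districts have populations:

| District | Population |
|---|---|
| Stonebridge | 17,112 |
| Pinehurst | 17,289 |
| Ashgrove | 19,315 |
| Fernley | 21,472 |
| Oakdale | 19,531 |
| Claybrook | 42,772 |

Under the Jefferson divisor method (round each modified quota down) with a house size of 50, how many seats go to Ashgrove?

7

Standard divisor 137491/50 ≈ 2749.82; standard quotas: Stonebridge 6.223, Pinehurst 6.287, Ashgrove 7.024, Fernley 7.809, Oakdale 7.103, Claybrook 15.554.
Rounding down gives 6, 6, 7, 7, 7, 15 = 48 seats, so the divisor must be adjusted.
With modified divisor 2600: modified quotas Stonebridge 6.582, Pinehurst 6.650, Ashgrove 7.429, Fernley 8.258, Oakdale 7.512, Claybrook 16.451.
Rounding down: Stonebridge 6, Pinehurst 6, Ashgrove 7, Fernley 8, Oakdale 7, Claybrook 16 (total 50).
Ashgrove receives 7.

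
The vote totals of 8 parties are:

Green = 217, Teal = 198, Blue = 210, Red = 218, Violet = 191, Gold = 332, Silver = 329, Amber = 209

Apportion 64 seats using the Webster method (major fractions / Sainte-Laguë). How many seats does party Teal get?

Standard divisor 1904/64 ≈ 29.75; standard quotas: Green 7.294, Teal 6.655, Blue 7.059, Red 7.328, Violet 6.420, Gold 11.160, Silver 11.059, Amber 7.025.
Rounding to the nearest integer gives 7, 7, 7, 7, 6, 11, 11, 7 = 63 seats, so the divisor must be adjusted.
With modified divisor 29.2: modified quotas Green 7.432, Teal 6.781, Blue 7.192, Red 7.466, Violet 6.541, Gold 11.370, Silver 11.267, Amber 7.158.
Rounding to the nearest integer: Green 7, Teal 7, Blue 7, Red 7, Violet 7, Gold 11, Silver 11, Amber 7 (total 64).
Teal receives 7.

7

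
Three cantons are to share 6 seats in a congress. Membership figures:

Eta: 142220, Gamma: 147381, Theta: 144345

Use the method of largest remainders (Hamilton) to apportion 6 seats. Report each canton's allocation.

Eta: 2, Gamma: 2, Theta: 2

Total 433946; standard divisor 433946/6 ≈ 72324.333.
Standard quotas: Eta 1.9664, Gamma 2.0378, Theta 1.9958.
Lower quotas: Eta 1, Gamma 2, Theta 1 (sum 4, leaving 2 seats).
Remainders in descending order: Theta 0.9958, Eta 0.9664, Gamma 0.0378.
Largest remainders: Theta, Eta receive the extra seats.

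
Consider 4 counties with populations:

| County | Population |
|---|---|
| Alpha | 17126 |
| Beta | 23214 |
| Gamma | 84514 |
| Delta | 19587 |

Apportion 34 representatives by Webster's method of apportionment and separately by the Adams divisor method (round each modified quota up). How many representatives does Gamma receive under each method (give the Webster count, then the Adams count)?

Webster: Alpha 4, Beta 5, Gamma 20, Delta 5.
Adams: Alpha 4, Beta 6, Gamma 19, Delta 5.
Gamma gets 20 under Webster and 19 under Adams.

20 and 19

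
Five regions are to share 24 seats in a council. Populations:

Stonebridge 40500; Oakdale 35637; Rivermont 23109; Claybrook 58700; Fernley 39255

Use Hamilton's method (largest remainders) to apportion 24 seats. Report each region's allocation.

The standard divisor is 197201/24 ≈ 8216.708.
Standard quotas: Stonebridge 4.9290, Oakdale 4.3371, Rivermont 2.8124, Claybrook 7.1440, Fernley 4.7775.
Lower quotas: Stonebridge 4, Oakdale 4, Rivermont 2, Claybrook 7, Fernley 4 (sum 21, leaving 3 seats).
Remainders in descending order: Stonebridge 0.9290, Rivermont 0.8124, Fernley 0.7775, Oakdale 0.3371, Claybrook 0.1440.
Largest remainders: Stonebridge, Rivermont, Fernley receive the extra seats.

Stonebridge 5; Oakdale 4; Rivermont 3; Claybrook 7; Fernley 5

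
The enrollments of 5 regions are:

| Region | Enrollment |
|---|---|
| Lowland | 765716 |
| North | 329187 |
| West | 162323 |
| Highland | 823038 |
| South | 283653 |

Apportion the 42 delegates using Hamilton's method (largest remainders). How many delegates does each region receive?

Lowland 13; North 6; West 3; Highland 15; South 5

Standard divisor: 2363917 ÷ 42 ≈ 56283.738.
Standard quotas: Lowland 13.6046, North 5.8487, West 2.8840, Highland 14.6230, South 5.0397.
Lower quotas: Lowland 13, North 5, West 2, Highland 14, South 5 (sum 39, leaving 3 seats).
Remainders in descending order: West 0.8840, North 0.8487, Highland 0.6230, Lowland 0.6046, South 0.0397.
The surplus seats go to West, North, Highland.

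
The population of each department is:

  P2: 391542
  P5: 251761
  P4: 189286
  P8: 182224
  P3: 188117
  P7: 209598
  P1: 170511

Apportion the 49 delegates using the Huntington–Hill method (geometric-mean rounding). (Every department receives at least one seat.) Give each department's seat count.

P2: 12, P5: 8, P4: 6, P8: 6, P3: 6, P7: 6, P1: 5

With divisor 32806: modified quotas P2 11.935, P5 7.674, P4 5.770, P8 5.555, P3 5.734, P7 6.389, P1 5.198.
Geometric-mean thresholds: P2 √(11·12)=11.489, P5 √(7·8)=7.483, P4 √(5·6)=5.477, P8 √(5·6)=5.477, P3 √(5·6)=5.477, P7 √(6·7)=6.481, P1 √(5·6)=5.477.
Each quota rounded against its threshold gives P2 12, P5 8, P4 6, P8 6, P3 6, P7 6, P1 5 (total 49).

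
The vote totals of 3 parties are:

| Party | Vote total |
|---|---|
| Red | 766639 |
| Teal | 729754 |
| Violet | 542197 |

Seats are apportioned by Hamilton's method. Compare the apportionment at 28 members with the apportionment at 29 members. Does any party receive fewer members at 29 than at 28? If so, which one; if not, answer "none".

none

At 28 seats: Red 11, Teal 10, Violet 7.
At 29 seats: Red 11, Teal 10, Violet 8.
No party's allocation decreased.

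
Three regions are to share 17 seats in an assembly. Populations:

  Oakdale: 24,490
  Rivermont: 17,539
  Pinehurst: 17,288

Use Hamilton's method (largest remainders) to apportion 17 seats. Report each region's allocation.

Standard divisor: 59317 ÷ 17 ≈ 3489.235.
Standard quotas: Oakdale 7.0187, Rivermont 5.0266, Pinehurst 4.9547.
Lower quotas: Oakdale 7, Rivermont 5, Pinehurst 4 (sum 16, leaving 1 seat).
Remainders in descending order: Pinehurst 0.9547, Rivermont 0.0266, Oakdale 0.0187.
The surplus seat goes to Pinehurst.

Oakdale: 7; Rivermont: 5; Pinehurst: 5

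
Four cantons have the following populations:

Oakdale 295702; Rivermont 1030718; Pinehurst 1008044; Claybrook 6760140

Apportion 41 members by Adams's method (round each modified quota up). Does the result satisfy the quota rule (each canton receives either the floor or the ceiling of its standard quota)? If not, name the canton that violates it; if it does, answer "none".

Claybrook

Standard quotas: Oakdale 1.333, Rivermont 4.647, Pinehurst 4.544, Claybrook 30.476.
Adams allocation: Oakdale 2, Rivermont 5, Pinehurst 5, Claybrook 29.
Claybrook has quota 30.476 (lower 30, upper 31) but receives 29 — outside the quota interval.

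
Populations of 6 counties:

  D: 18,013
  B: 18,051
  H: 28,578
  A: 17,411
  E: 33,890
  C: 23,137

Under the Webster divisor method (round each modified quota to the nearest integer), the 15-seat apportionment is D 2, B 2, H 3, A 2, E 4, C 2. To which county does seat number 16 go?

Priority for the next seat is population ÷ (current seats + 0.5).
Priorities: D 7205.200, B 7220.400, H 8165.143, A 6964.400, E 7531.111, C 9254.800.
Highest priority: C.

C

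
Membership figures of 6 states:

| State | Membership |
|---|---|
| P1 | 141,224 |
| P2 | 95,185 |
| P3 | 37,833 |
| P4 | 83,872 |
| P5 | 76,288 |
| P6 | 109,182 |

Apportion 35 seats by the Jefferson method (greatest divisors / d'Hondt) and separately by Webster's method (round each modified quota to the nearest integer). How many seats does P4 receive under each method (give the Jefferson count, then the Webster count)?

Jefferson: P1 10, P2 6, P3 2, P4 5, P5 5, P6 7.
Webster: P1 9, P2 6, P3 2, P4 6, P5 5, P6 7.
P4 gets 5 under Jefferson and 6 under Webster.

5 and 6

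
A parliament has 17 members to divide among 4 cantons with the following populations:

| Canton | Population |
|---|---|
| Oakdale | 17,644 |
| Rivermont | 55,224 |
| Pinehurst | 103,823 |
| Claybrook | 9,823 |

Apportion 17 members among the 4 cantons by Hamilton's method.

Standard divisor: 186514 ÷ 17 ≈ 10971.412.
Standard quotas: Oakdale 1.6082, Rivermont 5.0334, Pinehurst 9.4630, Claybrook 0.8953.
Lower quotas: Oakdale 1, Rivermont 5, Pinehurst 9, Claybrook 0 (sum 15, leaving 2 seats).
Remainders in descending order: Claybrook 0.8953, Oakdale 0.6082, Pinehurst 0.4630, Rivermont 0.0334.
Largest remainders: Claybrook, Oakdale receive the extra seats.

Oakdale=2, Rivermont=5, Pinehurst=9, Claybrook=1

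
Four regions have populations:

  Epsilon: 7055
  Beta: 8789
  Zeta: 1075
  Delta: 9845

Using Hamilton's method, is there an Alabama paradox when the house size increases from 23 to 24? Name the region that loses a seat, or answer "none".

At 23 seats: Epsilon 6, Beta 8, Zeta 1, Delta 8.
At 24 seats: Epsilon 6, Beta 8, Zeta 1, Delta 9.
No region's allocation decreased.

none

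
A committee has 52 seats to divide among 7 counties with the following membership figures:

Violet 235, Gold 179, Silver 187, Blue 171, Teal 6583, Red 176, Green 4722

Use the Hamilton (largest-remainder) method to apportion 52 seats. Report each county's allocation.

Violet=1, Gold=1, Silver=1, Blue=0, Teal=28, Red=1, Green=20

Total 12253; standard divisor 12253/52 ≈ 235.635.
Standard quotas: Violet 0.9973, Gold 0.7597, Silver 0.7936, Blue 0.7257, Teal 27.9373, Red 0.7469, Green 20.0395.
Lower quotas: Violet 0, Gold 0, Silver 0, Blue 0, Teal 27, Red 0, Green 20 (sum 47, leaving 5 seats).
Remainders in descending order: Violet 0.9973, Teal 0.9373, Silver 0.7936, Gold 0.7597, Red 0.7469, Blue 0.7257, Green 0.0395.
The surplus seats go to Violet, Teal, Silver, Gold, Red.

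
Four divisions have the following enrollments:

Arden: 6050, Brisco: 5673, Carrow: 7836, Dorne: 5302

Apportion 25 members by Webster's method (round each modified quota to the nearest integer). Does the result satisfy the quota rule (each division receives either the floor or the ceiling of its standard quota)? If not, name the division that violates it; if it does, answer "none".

none

Standard quotas: Arden 6.084, Brisco 5.705, Carrow 7.880, Dorne 5.332.
Webster allocation: Arden 6, Brisco 6, Carrow 8, Dorne 5.
Every allocation lies between the lower and upper quota.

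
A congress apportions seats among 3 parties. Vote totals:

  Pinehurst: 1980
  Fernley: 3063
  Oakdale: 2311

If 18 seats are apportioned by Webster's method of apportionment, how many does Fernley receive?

7

Standard divisor 7354/18 ≈ 408.556; standard quotas: Pinehurst 4.846, Fernley 7.497, Oakdale 5.657.
Rounding to the nearest integer gives Pinehurst 5, Fernley 7, Oakdale 6 — total 18, matching the house size, so no adjustment is needed.
Fernley receives 7.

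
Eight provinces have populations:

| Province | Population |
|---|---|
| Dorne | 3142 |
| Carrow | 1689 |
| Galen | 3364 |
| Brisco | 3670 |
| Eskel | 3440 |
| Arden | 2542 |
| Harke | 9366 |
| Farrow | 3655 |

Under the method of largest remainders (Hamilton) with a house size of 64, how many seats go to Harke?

Standard divisor: 30868 ÷ 64 ≈ 482.312.
Standard quotas: Dorne 6.5144, Carrow 3.5019, Galen 6.9747, Brisco 7.6092, Eskel 7.1323, Arden 5.2704, Harke 19.4189, Farrow 7.5781.
Lower quotas: Dorne 6, Carrow 3, Galen 6, Brisco 7, Eskel 7, Arden 5, Harke 19, Farrow 7 (sum 60, leaving 4 seats).
Remainders in descending order: Galen 0.9747, Brisco 0.6092, Farrow 0.5781, Dorne 0.5144, Carrow 0.5019, Harke 0.4189, Arden 0.2704, Eskel 0.1323.
The surplus seats go to Galen, Brisco, Farrow, Dorne.
Harke receives 19.

19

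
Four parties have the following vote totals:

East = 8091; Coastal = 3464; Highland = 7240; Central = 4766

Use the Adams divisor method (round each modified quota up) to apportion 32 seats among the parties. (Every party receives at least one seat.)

Standard divisor 23561/32 ≈ 736.281; standard quotas: East 10.989, Coastal 4.705, Highland 9.833, Central 6.473.
Rounding up gives 11, 5, 10, 7 = 33 seats, so the divisor must be adjusted.
With modified divisor 800: modified quotas East 10.114, Coastal 4.330, Highland 9.050, Central 5.957.
Rounding up: East 11, Coastal 5, Highland 10, Central 6 (total 32).

East=11; Coastal=5; Highland=10; Central=6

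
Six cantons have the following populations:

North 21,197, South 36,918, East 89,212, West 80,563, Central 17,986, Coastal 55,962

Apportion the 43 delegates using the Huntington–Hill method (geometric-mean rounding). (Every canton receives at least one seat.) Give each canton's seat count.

North: 3; South: 5; East: 13; West: 11; Central: 3; Coastal: 8

With divisor 7077: modified quotas North 2.995, South 5.217, East 12.606, West 11.384, Central 2.541, Coastal 7.908.
Geometric-mean thresholds: North √(2·3)=2.449, South √(5·6)=5.477, East √(12·13)=12.490, West √(11·12)=11.489, Central √(2·3)=2.449, Coastal √(7·8)=7.483.
Each quota rounded against its threshold gives North 3, South 5, East 13, West 11, Central 3, Coastal 8 (total 43).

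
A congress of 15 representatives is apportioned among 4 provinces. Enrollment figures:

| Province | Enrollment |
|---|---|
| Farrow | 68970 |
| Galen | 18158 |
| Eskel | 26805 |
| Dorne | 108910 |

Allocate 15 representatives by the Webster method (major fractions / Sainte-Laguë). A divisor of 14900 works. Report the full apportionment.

With modified divisor 14900: modified quotas Farrow 4.629, Galen 1.219, Eskel 1.799, Dorne 7.309.
Rounding to the nearest integer: Farrow 5, Galen 1, Eskel 2, Dorne 7 (total 15).

Farrow=5, Galen=1, Eskel=2, Dorne=7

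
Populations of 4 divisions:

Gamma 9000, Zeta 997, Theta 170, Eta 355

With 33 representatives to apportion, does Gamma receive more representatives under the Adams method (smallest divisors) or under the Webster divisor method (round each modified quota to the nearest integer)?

Webster

Adams: Gamma 27, Zeta 3, Theta 1, Eta 2.
Webster: Gamma 28, Zeta 3, Theta 1, Eta 1.
Gamma gets 27 under Adams and 28 under Webster.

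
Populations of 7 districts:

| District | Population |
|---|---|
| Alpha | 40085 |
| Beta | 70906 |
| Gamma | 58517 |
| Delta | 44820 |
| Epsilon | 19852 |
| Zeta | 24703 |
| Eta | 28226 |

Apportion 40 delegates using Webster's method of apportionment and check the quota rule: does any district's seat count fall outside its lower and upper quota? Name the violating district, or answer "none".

none

Standard quotas: Alpha 5.585, Beta 9.879, Gamma 8.153, Delta 6.244, Epsilon 2.766, Zeta 3.442, Eta 3.932.
Webster allocation: Alpha 6, Beta 10, Gamma 8, Delta 6, Epsilon 3, Zeta 3, Eta 4.
Every allocation lies between the lower and upper quota.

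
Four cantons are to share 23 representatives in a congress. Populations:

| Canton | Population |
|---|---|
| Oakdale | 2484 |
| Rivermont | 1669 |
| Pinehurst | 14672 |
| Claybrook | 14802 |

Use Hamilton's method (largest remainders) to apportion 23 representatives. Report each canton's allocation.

The standard divisor is 33627/23 ≈ 1462.043.
Standard quotas: Oakdale 1.6990, Rivermont 1.1416, Pinehurst 10.0353, Claybrook 10.1242.
Lower quotas: Oakdale 1, Rivermont 1, Pinehurst 10, Claybrook 10 (sum 22, leaving 1 seat).
Remainders in descending order: Oakdale 0.6990, Rivermont 0.1416, Claybrook 0.1242, Pinehurst 0.0353.
The surplus seat goes to Oakdale.

Oakdale 2, Rivermont 1, Pinehurst 10, Claybrook 10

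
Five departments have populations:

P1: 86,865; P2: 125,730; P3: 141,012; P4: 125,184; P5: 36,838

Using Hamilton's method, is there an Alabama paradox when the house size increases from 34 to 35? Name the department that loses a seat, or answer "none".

P5

At 34 seats: P1 6, P2 8, P3 9, P4 8, P5 3.
At 35 seats: P1 6, P2 9, P3 10, P4 8, P5 2.
P5 drops from 3 to 2.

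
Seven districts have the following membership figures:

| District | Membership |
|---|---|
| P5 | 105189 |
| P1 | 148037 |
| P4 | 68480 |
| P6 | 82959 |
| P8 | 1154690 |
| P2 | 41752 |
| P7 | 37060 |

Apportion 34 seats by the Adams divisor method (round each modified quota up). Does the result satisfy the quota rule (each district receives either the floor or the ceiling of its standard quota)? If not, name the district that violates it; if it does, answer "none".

Standard quotas: P5 2.183, P1 3.072, P4 1.421, P6 1.722, P8 23.965, P2 0.867, P7 0.769.
Adams allocation: P5 3, P1 3, P4 2, P6 2, P8 22, P2 1, P7 1.
P8 has quota 23.965 (lower 23, upper 24) but receives 22 — outside the quota interval.

P8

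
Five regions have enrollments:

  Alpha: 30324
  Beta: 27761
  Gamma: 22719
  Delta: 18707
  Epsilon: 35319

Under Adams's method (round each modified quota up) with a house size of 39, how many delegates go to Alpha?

Standard divisor 134830/39 ≈ 3457.179; standard quotas: Alpha 8.771, Beta 8.030, Gamma 6.572, Delta 5.411, Epsilon 10.216.
Rounding up gives 9, 9, 7, 6, 11 = 42 seats, so the divisor must be adjusted.
With modified divisor 3760: modified quotas Alpha 8.065, Beta 7.383, Gamma 6.042, Delta 4.975, Epsilon 9.393.
Rounding up: Alpha 9, Beta 8, Gamma 7, Delta 5, Epsilon 10 (total 39).
Alpha receives 9.

9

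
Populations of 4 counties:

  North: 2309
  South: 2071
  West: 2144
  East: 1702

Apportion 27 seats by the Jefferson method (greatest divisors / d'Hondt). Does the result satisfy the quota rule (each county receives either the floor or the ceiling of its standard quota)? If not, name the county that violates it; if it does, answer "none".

Standard quotas: North 7.579, South 6.798, West 7.037, East 5.586.
Jefferson allocation: North 8, South 7, West 7, East 5.
Every allocation lies between the lower and upper quota.

none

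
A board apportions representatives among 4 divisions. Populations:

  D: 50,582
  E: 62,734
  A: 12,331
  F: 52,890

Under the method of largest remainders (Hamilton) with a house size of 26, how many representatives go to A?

Total 178537; standard divisor 178537/26 ≈ 6866.808.
Standard quotas: D 7.3662, E 9.1358, A 1.7957, F 7.7023.
Lower quotas: D 7, E 9, A 1, F 7 (sum 24, leaving 2 seats).
Remainders in descending order: A 0.7957, F 0.7023, D 0.3662, E 0.1358.
Largest remainders: A, F receive the extra seats.
A receives 2.

2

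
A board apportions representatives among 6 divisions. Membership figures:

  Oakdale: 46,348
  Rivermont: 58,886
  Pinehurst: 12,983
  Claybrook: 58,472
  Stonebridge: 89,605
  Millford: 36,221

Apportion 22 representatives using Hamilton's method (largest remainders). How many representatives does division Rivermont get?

The standard divisor is 302515/22 ≈ 13750.682.
Standard quotas: Oakdale 3.3706, Rivermont 4.2824, Pinehurst 0.9442, Claybrook 4.2523, Stonebridge 6.5164, Millford 2.6341.
Lower quotas: Oakdale 3, Rivermont 4, Pinehurst 0, Claybrook 4, Stonebridge 6, Millford 2 (sum 19, leaving 3 seats).
Remainders in descending order: Pinehurst 0.9442, Millford 0.6341, Stonebridge 0.5164, Oakdale 0.3706, Rivermont 0.2824, Claybrook 0.2523.
The surplus seats go to Pinehurst, Millford, Stonebridge.
Rivermont receives 4.

4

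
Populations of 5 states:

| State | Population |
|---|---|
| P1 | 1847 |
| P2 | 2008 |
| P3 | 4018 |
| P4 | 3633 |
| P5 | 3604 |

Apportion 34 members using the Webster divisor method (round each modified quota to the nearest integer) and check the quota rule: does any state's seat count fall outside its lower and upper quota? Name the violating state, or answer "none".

Standard quotas: P1 4.156, P2 4.518, P3 9.041, P4 8.175, P5 8.110.
Webster allocation: P1 4, P2 5, P3 9, P4 8, P5 8.
Every allocation lies between the lower and upper quota.

none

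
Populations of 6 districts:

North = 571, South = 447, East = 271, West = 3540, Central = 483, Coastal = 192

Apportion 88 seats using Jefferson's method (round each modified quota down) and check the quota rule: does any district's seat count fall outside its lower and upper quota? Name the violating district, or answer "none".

West

Standard quotas: North 9.129, South 7.147, East 4.333, West 56.599, Central 7.722, Coastal 3.070.
Jefferson allocation: North 9, South 7, East 4, West 58, Central 7, Coastal 3.
West has quota 56.599 (lower 56, upper 57) but receives 58 — outside the quota interval.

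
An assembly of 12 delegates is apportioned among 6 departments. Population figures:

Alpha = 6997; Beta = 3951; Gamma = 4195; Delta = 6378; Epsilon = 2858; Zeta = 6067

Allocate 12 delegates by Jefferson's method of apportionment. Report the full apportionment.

Standard divisor 30446/12 ≈ 2537.167; standard quotas: Alpha 2.758, Beta 1.557, Gamma 1.653, Delta 2.514, Epsilon 1.126, Zeta 2.391.
Rounding down gives 2, 1, 1, 2, 1, 2 = 9 seats, so the divisor must be adjusted.
With modified divisor 2060: modified quotas Alpha 3.397, Beta 1.918, Gamma 2.036, Delta 3.096, Epsilon 1.387, Zeta 2.945.
Rounding down: Alpha 3, Beta 1, Gamma 2, Delta 3, Epsilon 1, Zeta 2 (total 12).

Alpha 3, Beta 1, Gamma 2, Delta 3, Epsilon 1, Zeta 2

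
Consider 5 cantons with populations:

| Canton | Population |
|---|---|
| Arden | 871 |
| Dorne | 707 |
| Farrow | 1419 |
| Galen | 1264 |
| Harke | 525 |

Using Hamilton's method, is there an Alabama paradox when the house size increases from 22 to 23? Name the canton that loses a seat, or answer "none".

At 22 seats: Arden 4, Dorne 3, Farrow 7, Galen 6, Harke 2.
At 23 seats: Arden 4, Dorne 3, Farrow 7, Galen 6, Harke 3.
No canton's allocation decreased.

none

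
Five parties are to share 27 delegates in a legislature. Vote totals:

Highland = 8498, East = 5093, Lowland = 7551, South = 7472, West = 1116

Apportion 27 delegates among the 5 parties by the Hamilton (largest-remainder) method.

Standard divisor: 29730 ÷ 27 ≈ 1101.111.
Standard quotas: Highland 7.7177, East 4.6253, Lowland 6.8576, South 6.7859, West 1.0135.
Lower quotas: Highland 7, East 4, Lowland 6, South 6, West 1 (sum 24, leaving 3 seats).
Remainders in descending order: Lowland 0.8576, South 0.7859, Highland 0.7177, East 0.6253, West 0.0135.
The surplus seats go to Lowland, South, Highland.

Highland 8, East 4, Lowland 7, South 7, West 1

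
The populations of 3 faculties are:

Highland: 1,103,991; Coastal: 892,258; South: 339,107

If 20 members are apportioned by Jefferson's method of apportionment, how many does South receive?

Standard divisor 2335356/20 ≈ 116767.8; standard quotas: Highland 9.455, Coastal 7.641, South 2.904.
Rounding down gives 9, 7, 2 = 18 seats, so the divisor must be adjusted.
With modified divisor 111000: modified quotas Highland 9.946, Coastal 8.038, South 3.055.
Rounding down: Highland 9, Coastal 8, South 3 (total 20).
South receives 3.

3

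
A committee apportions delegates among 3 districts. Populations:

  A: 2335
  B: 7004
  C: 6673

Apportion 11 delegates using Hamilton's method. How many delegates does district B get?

The standard divisor is 16012/11 ≈ 1455.636.
Standard quotas: A 1.6041, B 4.8116, C 4.5842.
Lower quotas: A 1, B 4, C 4 (sum 9, leaving 2 seats).
Remainders in descending order: B 0.8116, A 0.6041, C 0.5842.
Largest remainders: B, A receive the extra seats.
B receives 5.

5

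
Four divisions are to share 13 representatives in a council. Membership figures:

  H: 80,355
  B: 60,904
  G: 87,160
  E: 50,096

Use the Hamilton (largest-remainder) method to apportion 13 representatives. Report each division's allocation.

Standard divisor: 278515 ÷ 13 ≈ 21424.231.
Standard quotas: H 3.7507, B 2.8428, G 4.0683, E 2.3383.
Lower quotas: H 3, B 2, G 4, E 2 (sum 11, leaving 2 seats).
Remainders in descending order: B 0.8428, H 0.7507, E 0.3383, G 0.0683.
Largest remainders: B, H receive the extra seats.

H=4, B=3, G=4, E=2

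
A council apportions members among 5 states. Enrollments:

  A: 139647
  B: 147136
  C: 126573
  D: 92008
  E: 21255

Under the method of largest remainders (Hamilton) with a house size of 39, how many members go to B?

Total 526619; standard divisor 526619/39 ≈ 13503.051.
Standard quotas: A 10.3419, B 10.8965, C 9.3737, D 6.8139, E 1.5741.
Lower quotas: A 10, B 10, C 9, D 6, E 1 (sum 36, leaving 3 seats).
Remainders in descending order: B 0.8965, D 0.8139, E 0.5741, C 0.3737, A 0.3419.
The surplus seats go to B, D, E.
B receives 11.

11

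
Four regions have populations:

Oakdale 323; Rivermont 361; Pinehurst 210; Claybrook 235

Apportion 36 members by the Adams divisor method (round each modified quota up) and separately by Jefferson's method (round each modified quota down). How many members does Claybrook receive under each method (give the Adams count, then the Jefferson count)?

Adams: Oakdale 10, Rivermont 11, Pinehurst 7, Claybrook 8.
Jefferson: Oakdale 10, Rivermont 12, Pinehurst 7, Claybrook 7.
Claybrook gets 8 under Adams and 7 under Jefferson.

8 and 7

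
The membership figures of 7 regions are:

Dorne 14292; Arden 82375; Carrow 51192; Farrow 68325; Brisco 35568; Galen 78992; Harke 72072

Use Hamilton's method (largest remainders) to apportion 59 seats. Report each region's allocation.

Total 402816; standard divisor 402816/59 ≈ 6827.39.
Standard quotas: Dorne 2.0933, Arden 12.0654, Carrow 7.4980, Farrow 10.0075, Brisco 5.2096, Galen 11.5699, Harke 10.5563.
Lower quotas: Dorne 2, Arden 12, Carrow 7, Farrow 10, Brisco 5, Galen 11, Harke 10 (sum 57, leaving 2 seats).
Remainders in descending order: Galen 0.5699, Harke 0.5563, Carrow 0.4980, Brisco 0.2096, Dorne 0.0933, Arden 0.0654, Farrow 0.0075.
The surplus seats go to Galen, Harke.

Dorne: 2; Arden: 12; Carrow: 7; Farrow: 10; Brisco: 5; Galen: 12; Harke: 11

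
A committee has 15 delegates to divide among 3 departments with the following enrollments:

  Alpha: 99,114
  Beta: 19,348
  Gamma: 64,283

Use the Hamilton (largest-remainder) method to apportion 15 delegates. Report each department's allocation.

Alpha=8; Beta=2; Gamma=5

Total 182745; standard divisor 182745/15 = 12183.
Standard quotas: Alpha 8.1354, Beta 1.5881, Gamma 5.2765.
Lower quotas: Alpha 8, Beta 1, Gamma 5 (sum 14, leaving 1 seat).
Remainders in descending order: Beta 0.5881, Gamma 0.2765, Alpha 0.1354.
The surplus seat goes to Beta.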